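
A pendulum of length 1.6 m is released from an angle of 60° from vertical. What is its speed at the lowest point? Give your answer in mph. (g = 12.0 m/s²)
h = L(1 − cosθ) = 1.6×(1 − cos60°) = 0.8 m
v = √(2gh) = √(2×12.0×0.8) = 4.382 m/s = 9.802 mph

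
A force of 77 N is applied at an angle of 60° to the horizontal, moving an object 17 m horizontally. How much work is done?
W = Fd cosθ = 77×17×cos(60°) = 654.5 J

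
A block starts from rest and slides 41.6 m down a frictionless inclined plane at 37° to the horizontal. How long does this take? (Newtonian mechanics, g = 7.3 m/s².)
a = g sin(θ) = 7.3 × sin(37°) = 4.39 m/s²
t = √(2d/a) = √(2 × 41.6 / 4.39) = 4.35 s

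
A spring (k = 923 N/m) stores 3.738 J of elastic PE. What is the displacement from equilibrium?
PE = ½kx² → x = √(2PE/k) = √(2×3.738/923) = 0.09 m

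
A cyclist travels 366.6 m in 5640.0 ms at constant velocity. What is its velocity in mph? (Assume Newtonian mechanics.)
v = d/t (with unit conversion) = 145.4 mph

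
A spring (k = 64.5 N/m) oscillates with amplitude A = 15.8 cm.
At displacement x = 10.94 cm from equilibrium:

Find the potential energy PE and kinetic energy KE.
E_total = ½kA² = ½×64.5×(0.158)² = 0.8051 J
PE = ½kx² = ½×64.5×(0.1094)² = 0.386 J
KE = E_total − PE = 0.4191 J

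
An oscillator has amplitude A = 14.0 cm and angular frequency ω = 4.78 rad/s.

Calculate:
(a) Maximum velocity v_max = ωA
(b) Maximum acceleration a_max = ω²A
v_max = ωA = 4.78×0.14 = 0.6692 m/s
a_max = ω²A = 4.78²×0.14 = 3.199 m/s²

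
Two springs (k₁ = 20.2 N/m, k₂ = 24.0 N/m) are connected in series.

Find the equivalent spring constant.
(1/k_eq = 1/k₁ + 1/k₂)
1/k_eq = 1/20.2 + 1/24.0 = 0.091172; k_eq = 10.97 N/m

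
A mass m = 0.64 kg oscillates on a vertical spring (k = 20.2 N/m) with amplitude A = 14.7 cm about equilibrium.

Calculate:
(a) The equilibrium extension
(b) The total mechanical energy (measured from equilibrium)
x_eq = mg/k = 0.64×9.81/20.2 = 0.3108 m = 31.08 cm
E = ½kA² = ½×20.2×(0.147)² = 0.2183 J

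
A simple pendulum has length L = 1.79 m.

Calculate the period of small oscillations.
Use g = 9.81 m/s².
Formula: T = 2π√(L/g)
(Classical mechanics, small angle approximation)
T = 2π√(L/g) = 2π√(1.79/9.81) = 2.684 s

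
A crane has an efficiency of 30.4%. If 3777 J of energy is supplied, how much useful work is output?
W_out = η × W_in = 0.304 × 3777 = 1148.2 J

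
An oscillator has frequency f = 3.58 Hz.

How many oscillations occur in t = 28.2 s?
n = f×t = 3.58×28.2 = 101 oscillations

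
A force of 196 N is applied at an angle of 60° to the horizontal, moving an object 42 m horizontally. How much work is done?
W = Fd cosθ = 196×42×cos(60°) = 4116.0 J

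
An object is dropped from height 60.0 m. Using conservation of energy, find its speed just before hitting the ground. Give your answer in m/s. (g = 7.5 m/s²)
mgh = ½mv² → v = √(2gh) = √(2×7.5×60) = 30 m/s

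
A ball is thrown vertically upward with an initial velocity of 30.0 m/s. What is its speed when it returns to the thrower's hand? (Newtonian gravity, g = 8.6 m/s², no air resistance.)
By conservation of energy, the ball returns at the same speed = 30.0 m/s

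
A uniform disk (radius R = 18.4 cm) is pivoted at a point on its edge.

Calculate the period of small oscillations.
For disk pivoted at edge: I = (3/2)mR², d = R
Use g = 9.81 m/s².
I/m = (3/2)R² = 0.05078 m²; d = R = 0.184 m
T = 2π√((3/2)R²/(gR)) = 2π√(3R/(2g)) = 1.054 s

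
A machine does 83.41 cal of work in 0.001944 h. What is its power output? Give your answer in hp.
P = W/t = 349 J / 6.998 s = 49.87 W = 0.06687 hp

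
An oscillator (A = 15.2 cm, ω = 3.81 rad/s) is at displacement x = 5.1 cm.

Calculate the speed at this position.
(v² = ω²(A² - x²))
v = ω√(A² − x²) = 3.81×√(0.152² − 0.051²) = 0.5455 m/s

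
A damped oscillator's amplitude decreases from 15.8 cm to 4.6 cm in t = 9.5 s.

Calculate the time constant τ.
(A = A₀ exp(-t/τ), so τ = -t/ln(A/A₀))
A/A₀ = 4.6/15.8 = 0.2911; ln(A/A₀) = -1.234
τ = −t/ln(A/A₀) = −9.5/-1.234 = 7.699 s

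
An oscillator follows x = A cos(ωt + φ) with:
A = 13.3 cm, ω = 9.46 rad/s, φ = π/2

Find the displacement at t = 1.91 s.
x = A cos(ωt + φ) = 13.3×cos(9.46×1.91 + π/2) = 9.363 cm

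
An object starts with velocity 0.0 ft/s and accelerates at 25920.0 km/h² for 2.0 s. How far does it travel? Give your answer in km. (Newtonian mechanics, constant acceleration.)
d = v₀t + ½at² (with unit conversion) = 0.004 km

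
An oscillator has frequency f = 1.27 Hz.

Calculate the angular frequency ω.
ω = 2πf = 2π×1.27 = 7.98 rad/s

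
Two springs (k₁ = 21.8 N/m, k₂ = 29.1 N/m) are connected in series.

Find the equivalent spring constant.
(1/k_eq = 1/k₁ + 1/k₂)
1/k_eq = 1/21.8 + 1/29.1 = 0.080236; k_eq = 12.46 N/m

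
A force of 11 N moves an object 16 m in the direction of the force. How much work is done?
W = Fd = 11×16 = 176.0 J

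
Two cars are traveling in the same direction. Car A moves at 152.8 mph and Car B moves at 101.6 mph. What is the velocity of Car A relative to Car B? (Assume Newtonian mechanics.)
v_rel = v_A - v_B = 152.8 - 101.6 = 51.2 mph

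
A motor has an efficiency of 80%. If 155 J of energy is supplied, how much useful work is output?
W_out = η × W_in = 0.8 × 155 = 124.0 J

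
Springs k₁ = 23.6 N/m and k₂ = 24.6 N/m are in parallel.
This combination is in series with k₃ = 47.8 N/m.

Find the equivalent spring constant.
k₁₂ = k₁ + k₂ = 48.2 N/m (parallel)
1/k_eq = 1/k₁₂ + 1/k₃ → k_eq = 24 N/m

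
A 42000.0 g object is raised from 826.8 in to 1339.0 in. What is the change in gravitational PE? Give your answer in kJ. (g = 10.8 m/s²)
ΔPE = mg(h₂ − h₁) = 42 kg × 10.8 m/s² × (34.01 − 21) m = 5901 J = 5.901 kJ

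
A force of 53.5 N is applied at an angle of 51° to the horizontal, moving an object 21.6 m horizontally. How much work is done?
W = Fd cosθ = 53.5×21.6×cos(51°) = 727.24 J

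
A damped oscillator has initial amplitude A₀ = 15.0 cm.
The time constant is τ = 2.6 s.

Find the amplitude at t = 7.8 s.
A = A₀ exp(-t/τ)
A = A₀ exp(−t/τ) = 15.0×exp(−7.8/2.6) = 0.7468 cm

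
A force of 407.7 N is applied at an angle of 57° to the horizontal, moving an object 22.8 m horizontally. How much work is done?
W = Fd cosθ = 407.7×22.8×cos(57°) = 5062.7 J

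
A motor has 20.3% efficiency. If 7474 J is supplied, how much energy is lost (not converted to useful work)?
W_out = η × W_in = 0.203×7474 = 1517.2 J
W_lost = W_in − W_out = 7474 − 1517.2 = 5956.8 J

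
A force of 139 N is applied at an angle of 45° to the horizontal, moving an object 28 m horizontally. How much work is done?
W = Fd cosθ = 139×28×cos(45°) = 2752.1 J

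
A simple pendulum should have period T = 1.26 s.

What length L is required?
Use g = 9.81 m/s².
T = 2π√(L/g) → L = g(T/2π)² = 9.81×(1.26/2π)² = 0.3945 m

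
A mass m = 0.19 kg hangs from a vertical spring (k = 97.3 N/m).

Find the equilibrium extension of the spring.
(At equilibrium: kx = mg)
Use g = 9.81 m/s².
x_eq = mg/k = 0.19×9.81/97.3 = 0.01916 m = 1.916 cm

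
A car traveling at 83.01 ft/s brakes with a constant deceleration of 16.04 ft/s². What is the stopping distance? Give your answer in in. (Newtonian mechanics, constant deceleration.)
d = v₀² / (2a) (with unit conversion) = 2578.0 in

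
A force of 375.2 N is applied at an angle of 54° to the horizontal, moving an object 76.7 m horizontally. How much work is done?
W = Fd cosθ = 375.2×76.7×cos(54°) = 16915.0 J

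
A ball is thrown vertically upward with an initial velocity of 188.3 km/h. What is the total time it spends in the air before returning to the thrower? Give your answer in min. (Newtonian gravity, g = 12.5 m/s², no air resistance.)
t_total = 2v₀/g (with unit conversion) = 0.1395 min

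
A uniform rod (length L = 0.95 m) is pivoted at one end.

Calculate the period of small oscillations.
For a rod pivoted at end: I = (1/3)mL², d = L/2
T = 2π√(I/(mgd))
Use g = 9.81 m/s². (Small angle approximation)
I/m = (1/3)L² = 0.3008 m²; d = L/2 = 0.475 m
T = 2π√(I/(mgd)) = 2π√(0.3008/(9.81×0.475)) = 1.596 s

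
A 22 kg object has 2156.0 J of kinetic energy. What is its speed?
KE = ½mv² → v = √(2KE/m) = √(2×2156.0/22) = 14.0 m/s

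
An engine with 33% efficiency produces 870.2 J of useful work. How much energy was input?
W_in = W_out/η = 870.2/0.33 = 2637.0 J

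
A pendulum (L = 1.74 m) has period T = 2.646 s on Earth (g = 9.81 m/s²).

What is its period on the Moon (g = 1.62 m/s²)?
T = 2π√(L/g), so T_moon/T_earth = √(g_earth/g_moon)
T_moon = 2π√(1.74/1.62) = 6.512 s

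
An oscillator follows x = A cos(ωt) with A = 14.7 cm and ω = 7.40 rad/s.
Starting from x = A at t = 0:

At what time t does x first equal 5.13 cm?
cos(ωt) = x/A = 5.13/14.7 = 0.349
ωt = arccos(0.349) = 1.214 rad
t = 1.214/7.4 = 0.1641 s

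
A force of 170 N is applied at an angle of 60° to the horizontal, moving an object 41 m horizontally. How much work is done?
W = Fd cosθ = 170×41×cos(60°) = 3485.0 J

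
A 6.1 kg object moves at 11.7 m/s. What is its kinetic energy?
KE = ½mv² = ½×6.1×11.7² = 417.5145 J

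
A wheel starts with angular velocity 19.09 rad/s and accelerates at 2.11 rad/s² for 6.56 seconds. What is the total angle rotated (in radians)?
θ = ω₀t + ½αt² = 19.09×6.56 + ½×2.11×6.56² = 170.63 rad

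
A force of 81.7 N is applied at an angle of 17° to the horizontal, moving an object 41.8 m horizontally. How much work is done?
W = Fd cosθ = 81.7×41.8×cos(17°) = 3265.8 J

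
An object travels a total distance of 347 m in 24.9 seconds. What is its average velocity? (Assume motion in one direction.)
v_avg = Δd / Δt = 347 / 24.9 = 13.94 m/s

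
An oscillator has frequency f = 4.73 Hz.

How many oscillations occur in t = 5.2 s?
n = f×t = 4.73×5.2 = 24.6 oscillations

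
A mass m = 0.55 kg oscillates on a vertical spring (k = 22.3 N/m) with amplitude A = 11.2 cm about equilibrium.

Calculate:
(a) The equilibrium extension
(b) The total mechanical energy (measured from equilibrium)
x_eq = mg/k = 0.55×9.81/22.3 = 0.242 m = 24.2 cm
E = ½kA² = ½×22.3×(0.112)² = 0.1399 J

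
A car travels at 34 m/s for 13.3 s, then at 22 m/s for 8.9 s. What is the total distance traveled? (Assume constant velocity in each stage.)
d₁ = v₁t₁ = 34 × 13.3 = 452.2 m
d₂ = v₂t₂ = 22 × 8.9 = 195.8 m
d_total = 452.2 + 195.8 = 648.0 m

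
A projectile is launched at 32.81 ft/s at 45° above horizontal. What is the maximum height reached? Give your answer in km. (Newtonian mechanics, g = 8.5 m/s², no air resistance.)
H = v₀²sin²(θ)/(2g) (with unit conversion) = 0.002941 km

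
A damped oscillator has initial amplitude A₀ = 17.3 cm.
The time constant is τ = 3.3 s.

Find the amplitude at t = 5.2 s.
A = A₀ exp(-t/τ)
A = A₀ exp(−t/τ) = 17.3×exp(−5.2/3.3) = 3.579 cm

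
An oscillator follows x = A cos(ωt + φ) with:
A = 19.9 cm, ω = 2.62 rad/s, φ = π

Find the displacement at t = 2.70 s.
x = A cos(ωt + φ) = 19.9×cos(2.62×2.7 + π) = -14 cm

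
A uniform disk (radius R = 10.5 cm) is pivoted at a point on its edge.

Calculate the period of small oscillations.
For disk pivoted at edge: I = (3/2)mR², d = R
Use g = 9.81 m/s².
I/m = (3/2)R² = 0.01654 m²; d = R = 0.105 m
T = 2π√((3/2)R²/(gR)) = 2π√(3R/(2g)) = 0.7961 s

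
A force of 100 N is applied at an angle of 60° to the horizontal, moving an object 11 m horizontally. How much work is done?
W = Fd cosθ = 100×11×cos(60°) = 550.0 J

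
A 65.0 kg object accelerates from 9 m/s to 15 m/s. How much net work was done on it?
W_net = ΔKE = ½m(v₂² − v₁²) = ½×65.0×(15² − 9²) = 4680.0 J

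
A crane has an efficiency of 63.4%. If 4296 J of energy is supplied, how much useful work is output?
W_out = η × W_in = 0.634 × 4296 = 2723.7 J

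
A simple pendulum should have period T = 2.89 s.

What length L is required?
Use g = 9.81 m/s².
T = 2π√(L/g) → L = g(T/2π)² = 9.81×(2.89/2π)² = 2.075 m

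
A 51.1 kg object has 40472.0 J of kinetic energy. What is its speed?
KE = ½mv² → v = √(2KE/m) = √(2×40472.0/51.1) = 39.8 m/s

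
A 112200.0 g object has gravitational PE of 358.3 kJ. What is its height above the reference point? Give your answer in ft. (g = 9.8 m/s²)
PE = mgh → h = PE/(mg) = 3.583e+05 J / (112.2 kg × 9.8 m/s²) = 325.9 m = 1069.0 ft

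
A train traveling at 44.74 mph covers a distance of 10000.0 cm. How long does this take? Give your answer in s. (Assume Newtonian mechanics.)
t = d/v (with unit conversion) = 5.0 s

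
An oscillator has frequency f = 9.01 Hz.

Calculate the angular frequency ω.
ω = 2πf = 2π×9.01 = 56.61 rad/s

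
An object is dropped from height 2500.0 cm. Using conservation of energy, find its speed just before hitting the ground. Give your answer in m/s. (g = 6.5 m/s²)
mgh = ½mv² → v = √(2gh) = √(2×6.5×25) = 18.03 m/s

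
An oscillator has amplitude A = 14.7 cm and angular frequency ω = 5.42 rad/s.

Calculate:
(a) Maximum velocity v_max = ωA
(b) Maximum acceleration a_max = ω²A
v_max = ωA = 5.42×0.147 = 0.7967 m/s
a_max = ω²A = 5.42²×0.147 = 4.318 m/s²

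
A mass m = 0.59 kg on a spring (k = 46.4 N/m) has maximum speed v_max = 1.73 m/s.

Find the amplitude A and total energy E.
½mv²_max = ½kA² → A = v_max√(m/k) = 1.73×√(0.59/46.4) = 0.1951 m = 19.51 cm
E = ½mv²_max = ½×0.59×1.73² = 0.8829 J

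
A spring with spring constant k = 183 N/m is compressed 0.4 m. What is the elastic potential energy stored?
PE = ½kx² = ½×183×0.4² = 14.64 J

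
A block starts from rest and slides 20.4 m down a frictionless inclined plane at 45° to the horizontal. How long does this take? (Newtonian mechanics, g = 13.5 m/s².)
a = g sin(θ) = 13.5 × sin(45°) = 9.55 m/s²
t = √(2d/a) = √(2 × 20.4 / 9.55) = 2.07 s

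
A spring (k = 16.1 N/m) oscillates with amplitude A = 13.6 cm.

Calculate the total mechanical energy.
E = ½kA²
E = ½kA² = ½×16.1×(0.136)² = 0.1489 J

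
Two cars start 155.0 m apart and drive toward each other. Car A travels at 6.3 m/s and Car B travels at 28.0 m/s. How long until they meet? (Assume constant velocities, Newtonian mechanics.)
Combined speed: v_combined = 6.3 + 28.0 = 34.3 m/s
Time to meet: t = d/34.3 = 155.0/34.3 = 4.52 s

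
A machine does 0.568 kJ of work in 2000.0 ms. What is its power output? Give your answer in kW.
P = W/t = 568 J / 2 s = 284 W = 0.284 kW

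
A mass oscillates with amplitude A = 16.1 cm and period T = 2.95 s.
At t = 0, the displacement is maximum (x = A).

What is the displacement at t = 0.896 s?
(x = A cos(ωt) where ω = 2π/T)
ω = 2π/T = 2π/2.95 = 2.13 rad/s
x = A cos(ωt) = 16.1×cos(2.13×0.896) = -5.333 cm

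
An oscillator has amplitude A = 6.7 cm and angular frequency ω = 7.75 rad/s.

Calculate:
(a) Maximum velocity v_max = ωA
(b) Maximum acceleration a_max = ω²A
v_max = ωA = 7.75×0.067 = 0.5192 m/s
a_max = ω²A = 7.75²×0.067 = 4.024 m/s²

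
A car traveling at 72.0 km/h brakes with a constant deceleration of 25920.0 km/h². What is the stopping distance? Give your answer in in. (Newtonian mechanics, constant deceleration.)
d = v₀² / (2a) (with unit conversion) = 3937.0 in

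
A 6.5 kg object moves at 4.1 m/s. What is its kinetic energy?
KE = ½mv² = ½×6.5×4.1² = 54.6325 J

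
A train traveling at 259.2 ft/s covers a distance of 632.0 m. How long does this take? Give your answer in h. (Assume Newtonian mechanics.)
t = d/v (with unit conversion) = 0.002222 h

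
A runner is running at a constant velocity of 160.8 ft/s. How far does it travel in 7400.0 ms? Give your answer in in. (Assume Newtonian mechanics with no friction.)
d = vt (with unit conversion) = 14280.0 in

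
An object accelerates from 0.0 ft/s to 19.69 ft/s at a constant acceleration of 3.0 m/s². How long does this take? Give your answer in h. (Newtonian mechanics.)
t = (v - v₀)/a (with unit conversion) = 0.0005557 h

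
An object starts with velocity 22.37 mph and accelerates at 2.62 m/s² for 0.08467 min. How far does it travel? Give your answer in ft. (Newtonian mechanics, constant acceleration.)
d = v₀t + ½at² (with unit conversion) = 277.6 ft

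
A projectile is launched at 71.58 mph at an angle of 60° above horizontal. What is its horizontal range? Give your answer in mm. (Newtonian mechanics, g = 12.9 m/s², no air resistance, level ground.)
R = v₀² sin(2θ) / g (with unit conversion) = 68740.0 mm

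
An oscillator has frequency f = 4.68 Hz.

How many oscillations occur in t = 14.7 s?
n = f×t = 4.68×14.7 = 68.8 oscillations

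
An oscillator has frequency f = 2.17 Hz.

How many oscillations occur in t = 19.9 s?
n = f×t = 2.17×19.9 = 43.18 oscillations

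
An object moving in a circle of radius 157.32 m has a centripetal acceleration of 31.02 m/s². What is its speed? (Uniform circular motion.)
v = √(a_c × r) = √(31.02 × 157.32) = 69.86 m/s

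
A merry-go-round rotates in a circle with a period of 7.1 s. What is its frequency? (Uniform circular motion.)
f = 1/T = 1/7.1 = 0.1408 Hz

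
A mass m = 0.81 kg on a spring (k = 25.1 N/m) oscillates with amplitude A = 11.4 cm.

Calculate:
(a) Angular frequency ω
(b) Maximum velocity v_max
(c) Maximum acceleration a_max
ω = √(k/m) = √(25.1/0.81) = 5.567 rad/s
v_max = ωA = 5.567×0.114 = 0.6346 m/s
a_max = ω²A = 5.567²×0.114 = 3.533 m/s²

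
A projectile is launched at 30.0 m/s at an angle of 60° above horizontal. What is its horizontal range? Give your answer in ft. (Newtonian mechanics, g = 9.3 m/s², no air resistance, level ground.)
R = v₀² sin(2θ) / g (with unit conversion) = 275.0 ft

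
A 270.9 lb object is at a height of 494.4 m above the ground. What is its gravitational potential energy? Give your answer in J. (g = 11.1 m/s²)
PE = mgh = 122.9 kg × 11.1 m/s² × 494.4 m = 6.743e+05 J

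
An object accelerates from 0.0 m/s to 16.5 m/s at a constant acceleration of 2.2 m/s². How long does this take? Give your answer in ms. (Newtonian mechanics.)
t = (v - v₀)/a (with unit conversion) = 7500.0 ms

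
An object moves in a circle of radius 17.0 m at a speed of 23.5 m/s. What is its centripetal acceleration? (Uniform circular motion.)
a_c = v²/r = 23.5²/17.0 = 552.25/17.0 = 32.49 m/s²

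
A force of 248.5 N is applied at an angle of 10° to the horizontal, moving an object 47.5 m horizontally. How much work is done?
W = Fd cosθ = 248.5×47.5×cos(10°) = 11624.0 J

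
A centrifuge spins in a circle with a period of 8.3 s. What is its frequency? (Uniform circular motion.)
f = 1/T = 1/8.3 = 0.1205 Hz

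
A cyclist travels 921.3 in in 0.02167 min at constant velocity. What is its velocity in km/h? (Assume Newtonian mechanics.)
v = d/t (with unit conversion) = 64.79 km/h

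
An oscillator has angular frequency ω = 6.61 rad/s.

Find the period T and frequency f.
T = 2π/ω = 2π/6.61 = 0.9506 s; f = ω/2π = 1.052 Hz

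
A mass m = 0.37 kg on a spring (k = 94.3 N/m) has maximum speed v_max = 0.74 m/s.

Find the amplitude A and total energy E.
½mv²_max = ½kA² → A = v_max√(m/k) = 0.74×√(0.37/94.3) = 0.04635 m = 4.635 cm
E = ½mv²_max = ½×0.37×0.74² = 0.1013 J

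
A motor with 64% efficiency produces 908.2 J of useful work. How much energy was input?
W_in = W_out/η = 908.2/0.64 = 1419.1 J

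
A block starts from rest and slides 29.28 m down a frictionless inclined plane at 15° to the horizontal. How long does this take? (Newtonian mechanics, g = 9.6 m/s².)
a = g sin(θ) = 9.6 × sin(15°) = 2.48 m/s²
t = √(2d/a) = √(2 × 29.28 / 2.48) = 4.85 s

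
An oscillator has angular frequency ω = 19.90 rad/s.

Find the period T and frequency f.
T = 2π/ω = 2π/19.9 = 0.3157 s; f = ω/2π = 3.167 Hz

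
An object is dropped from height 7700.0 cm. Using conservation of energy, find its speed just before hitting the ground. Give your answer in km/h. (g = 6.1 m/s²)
mgh = ½mv² → v = √(2gh) = √(2×6.1×77) = 30.65 m/s = 110.3 km/h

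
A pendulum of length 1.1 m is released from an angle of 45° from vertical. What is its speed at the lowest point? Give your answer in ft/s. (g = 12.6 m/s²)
h = L(1 − cosθ) = 1.1×(1 − cos45°) = 0.3222 m
v = √(2gh) = √(2×12.6×0.3222) = 2.849 m/s = 9.348 ft/s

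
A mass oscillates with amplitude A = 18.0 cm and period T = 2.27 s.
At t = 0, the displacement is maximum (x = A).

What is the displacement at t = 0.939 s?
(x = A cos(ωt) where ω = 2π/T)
ω = 2π/T = 2π/2.27 = 2.768 rad/s
x = A cos(ωt) = 18.0×cos(2.768×0.939) = -15.42 cm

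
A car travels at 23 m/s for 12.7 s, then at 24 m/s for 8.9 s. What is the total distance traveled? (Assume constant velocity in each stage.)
d₁ = v₁t₁ = 23 × 12.7 = 292.1 m
d₂ = v₂t₂ = 24 × 8.9 = 213.6 m
d_total = 292.1 + 213.6 = 505.7 m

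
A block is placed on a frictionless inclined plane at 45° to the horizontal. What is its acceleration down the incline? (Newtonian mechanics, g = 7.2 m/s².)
a = g sin(θ) = 7.2 × sin(45°) = 7.2 × 0.7071 = 5.09 m/s²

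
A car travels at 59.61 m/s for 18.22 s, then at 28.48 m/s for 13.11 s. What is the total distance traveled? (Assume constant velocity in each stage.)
d₁ = v₁t₁ = 59.61 × 18.22 = 1086.09 m
d₂ = v₂t₂ = 28.48 × 13.11 = 373.373 m
d_total = 1086.09 + 373.373 = 1459.47 m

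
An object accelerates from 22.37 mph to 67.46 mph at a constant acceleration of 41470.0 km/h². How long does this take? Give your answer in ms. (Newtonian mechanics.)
t = (v - v₀)/a (with unit conversion) = 6299.0 ms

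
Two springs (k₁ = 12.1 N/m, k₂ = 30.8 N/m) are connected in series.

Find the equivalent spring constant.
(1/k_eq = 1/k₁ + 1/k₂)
1/k_eq = 1/12.1 + 1/30.8 = 0.11511; k_eq = 8.687 N/m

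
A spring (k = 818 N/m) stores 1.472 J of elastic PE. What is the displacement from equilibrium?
PE = ½kx² → x = √(2PE/k) = √(2×1.472/818) = 0.05999 m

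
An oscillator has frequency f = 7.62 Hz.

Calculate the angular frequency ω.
ω = 2πf = 2π×7.62 = 47.88 rad/s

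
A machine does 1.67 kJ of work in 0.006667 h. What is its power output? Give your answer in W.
P = W/t = 1670 J / 24 s = 69.58 W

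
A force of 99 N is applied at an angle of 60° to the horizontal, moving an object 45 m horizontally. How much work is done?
W = Fd cosθ = 99×45×cos(60°) = 2227.5 J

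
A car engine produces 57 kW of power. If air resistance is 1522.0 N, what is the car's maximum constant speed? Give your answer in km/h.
P = Fv → v = P/F = 57000 W / 1522 N = 37.45 m/s = 134.8 km/h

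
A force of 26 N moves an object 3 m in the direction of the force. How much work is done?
W = Fd = 26×3 = 78.0 J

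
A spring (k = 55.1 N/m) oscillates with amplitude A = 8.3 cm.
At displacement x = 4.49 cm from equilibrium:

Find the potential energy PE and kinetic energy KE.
E_total = ½kA² = ½×55.1×(0.083)² = 0.1898 J
PE = ½kx² = ½×55.1×(0.0449)² = 0.05554 J
KE = E_total − PE = 0.1343 J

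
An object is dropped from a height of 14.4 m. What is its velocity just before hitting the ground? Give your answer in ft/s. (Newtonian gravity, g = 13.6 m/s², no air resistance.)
v = √(2gh) (with unit conversion) = 64.93 ft/s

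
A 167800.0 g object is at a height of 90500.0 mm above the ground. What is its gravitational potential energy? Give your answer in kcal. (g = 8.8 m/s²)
PE = mgh = 167.8 kg × 8.8 m/s² × 90.5 m = 1.336e+05 J = 31.94 kcal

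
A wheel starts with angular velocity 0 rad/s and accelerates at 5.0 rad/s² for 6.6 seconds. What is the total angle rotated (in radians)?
θ = ω₀t + ½αt² = 0×6.6 + ½×5.0×6.6² = 108.9 rad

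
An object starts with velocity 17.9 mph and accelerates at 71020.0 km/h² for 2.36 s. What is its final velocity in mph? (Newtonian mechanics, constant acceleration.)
v = v₀ + at (with unit conversion) = 46.83 mph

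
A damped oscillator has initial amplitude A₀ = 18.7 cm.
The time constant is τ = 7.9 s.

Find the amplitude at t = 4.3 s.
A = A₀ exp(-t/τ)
A = A₀ exp(−t/τ) = 18.7×exp(−4.3/7.9) = 10.85 cm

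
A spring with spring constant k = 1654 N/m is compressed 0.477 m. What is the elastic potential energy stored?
PE = ½kx² = ½×1654×0.477² = 188.2 J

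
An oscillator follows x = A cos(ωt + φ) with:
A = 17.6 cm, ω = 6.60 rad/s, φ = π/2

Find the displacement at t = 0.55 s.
x = A cos(ωt + φ) = 17.6×cos(6.6×0.55 + π/2) = 8.258 cm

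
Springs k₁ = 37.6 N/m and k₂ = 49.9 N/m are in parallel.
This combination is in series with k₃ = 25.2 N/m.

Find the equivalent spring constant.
k₁₂ = k₁ + k₂ = 87.5 N/m (parallel)
1/k_eq = 1/k₁₂ + 1/k₃ → k_eq = 19.57 N/m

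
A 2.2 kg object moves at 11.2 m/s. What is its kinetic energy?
KE = ½mv² = ½×2.2×11.2² = 137.984 J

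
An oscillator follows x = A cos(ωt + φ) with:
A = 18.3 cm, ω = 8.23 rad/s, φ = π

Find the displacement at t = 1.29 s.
x = A cos(ωt + φ) = 18.3×cos(8.23×1.29 + π) = 6.769 cm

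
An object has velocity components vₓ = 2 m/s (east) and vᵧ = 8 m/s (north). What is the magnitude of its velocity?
|v| = √(vₓ² + vᵧ²) = √(2² + 8²) = √(68) = 8.25 m/s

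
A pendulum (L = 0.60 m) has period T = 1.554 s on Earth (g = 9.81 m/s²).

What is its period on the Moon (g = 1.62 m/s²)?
T = 2π√(L/g), so T_moon/T_earth = √(g_earth/g_moon)
T_moon = 2π√(0.6/1.62) = 3.824 s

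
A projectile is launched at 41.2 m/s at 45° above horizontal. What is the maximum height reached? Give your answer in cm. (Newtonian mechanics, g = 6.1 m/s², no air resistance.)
H = v₀²sin²(θ)/(2g) (with unit conversion) = 6957.0 cm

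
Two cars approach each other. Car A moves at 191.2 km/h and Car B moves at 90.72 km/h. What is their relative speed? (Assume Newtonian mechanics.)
v_rel = v_A + v_B = 191.2 + 90.72 = 281.9 km/h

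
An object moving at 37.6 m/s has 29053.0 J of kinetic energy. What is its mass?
KE = ½mv² → m = 2KE/v² = 2×29053.0/37.6² = 41.1 kg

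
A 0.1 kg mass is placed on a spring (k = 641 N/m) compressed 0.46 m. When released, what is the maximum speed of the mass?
½kx² = ½mv² → v = x√(k/m) = 0.46×√(641/0.1) = 36.83 m/s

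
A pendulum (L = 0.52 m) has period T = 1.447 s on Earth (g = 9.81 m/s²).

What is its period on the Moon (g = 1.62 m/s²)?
T = 2π√(L/g), so T_moon/T_earth = √(g_earth/g_moon)
T_moon = 2π√(0.52/1.62) = 3.56 s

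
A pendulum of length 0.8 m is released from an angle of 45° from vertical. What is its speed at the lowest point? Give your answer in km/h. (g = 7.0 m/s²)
h = L(1 − cosθ) = 0.8×(1 − cos45°) = 0.2343 m
v = √(2gh) = √(2×7.0×0.2343) = 1.811 m/s = 6.52 km/h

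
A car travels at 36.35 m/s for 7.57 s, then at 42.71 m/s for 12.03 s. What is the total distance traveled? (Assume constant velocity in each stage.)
d₁ = v₁t₁ = 36.35 × 7.57 = 275.17 m
d₂ = v₂t₂ = 42.71 × 12.03 = 513.801 m
d_total = 275.17 + 513.801 = 788.97 m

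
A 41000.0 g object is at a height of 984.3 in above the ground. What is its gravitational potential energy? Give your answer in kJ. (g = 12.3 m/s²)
PE = mgh = 41 kg × 12.3 m/s² × 25 m = 1.261e+04 J = 12.61 kJ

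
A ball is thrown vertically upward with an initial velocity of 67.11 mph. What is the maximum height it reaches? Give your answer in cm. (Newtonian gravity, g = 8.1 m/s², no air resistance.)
h_max = v₀²/(2g) (with unit conversion) = 5556.0 cm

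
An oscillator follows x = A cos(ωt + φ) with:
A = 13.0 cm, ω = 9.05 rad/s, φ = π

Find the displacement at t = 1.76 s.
x = A cos(ωt + φ) = 13.0×cos(9.05×1.76 + π) = 12.69 cm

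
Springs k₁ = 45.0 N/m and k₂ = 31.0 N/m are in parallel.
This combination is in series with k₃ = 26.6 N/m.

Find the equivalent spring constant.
k₁₂ = k₁ + k₂ = 76 N/m (parallel)
1/k_eq = 1/k₁₂ + 1/k₃ → k_eq = 19.7 N/m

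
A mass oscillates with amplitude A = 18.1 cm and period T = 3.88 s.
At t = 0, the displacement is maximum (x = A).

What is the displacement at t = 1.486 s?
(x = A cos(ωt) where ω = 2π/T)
ω = 2π/T = 2π/3.88 = 1.619 rad/s
x = A cos(ωt) = 18.1×cos(1.619×1.486) = -13.42 cm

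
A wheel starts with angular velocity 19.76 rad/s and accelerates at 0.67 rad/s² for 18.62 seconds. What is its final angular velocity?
ω = ω₀ + αt = 19.76 + 0.67 × 18.62 = 32.24 rad/s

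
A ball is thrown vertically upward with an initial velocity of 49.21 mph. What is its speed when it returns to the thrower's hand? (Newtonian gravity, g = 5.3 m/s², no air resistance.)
By conservation of energy, the ball returns at the same speed = 49.21 mph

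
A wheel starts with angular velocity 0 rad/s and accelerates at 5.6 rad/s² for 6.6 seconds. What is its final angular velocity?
ω = ω₀ + αt = 0 + 5.6 × 6.6 = 36.96 rad/s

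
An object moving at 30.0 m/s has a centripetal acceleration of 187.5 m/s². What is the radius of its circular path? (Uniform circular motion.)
r = v²/a_c = 30.0²/187.5 = 4.8 m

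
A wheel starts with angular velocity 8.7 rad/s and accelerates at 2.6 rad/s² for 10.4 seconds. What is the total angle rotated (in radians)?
θ = ω₀t + ½αt² = 8.7×10.4 + ½×2.6×10.4² = 231.09 rad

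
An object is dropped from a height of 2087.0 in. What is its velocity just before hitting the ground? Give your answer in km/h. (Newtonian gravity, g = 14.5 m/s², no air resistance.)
v = √(2gh) (with unit conversion) = 141.1 km/h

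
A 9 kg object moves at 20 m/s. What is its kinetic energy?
KE = ½mv² = ½×9×20² = 1800.0 J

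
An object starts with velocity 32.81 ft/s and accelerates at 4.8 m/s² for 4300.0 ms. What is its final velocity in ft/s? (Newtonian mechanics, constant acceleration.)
v = v₀ + at (with unit conversion) = 100.5 ft/s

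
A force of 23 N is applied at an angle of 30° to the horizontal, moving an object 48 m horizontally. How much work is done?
W = Fd cosθ = 23×48×cos(30°) = 956.09 J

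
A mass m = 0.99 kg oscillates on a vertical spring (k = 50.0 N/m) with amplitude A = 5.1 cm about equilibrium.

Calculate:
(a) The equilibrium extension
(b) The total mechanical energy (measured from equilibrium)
x_eq = mg/k = 0.99×9.81/50.0 = 0.1942 m = 19.42 cm
E = ½kA² = ½×50.0×(0.051)² = 0.06502 J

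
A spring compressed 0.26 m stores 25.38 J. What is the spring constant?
PE = ½kx² → k = 2PE/x² = 2×25.38/0.26² = 750.9 N/m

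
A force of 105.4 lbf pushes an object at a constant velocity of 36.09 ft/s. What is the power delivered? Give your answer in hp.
P = Fv = 468.8 N × 11 m/s = 5157 W = 6.916 hp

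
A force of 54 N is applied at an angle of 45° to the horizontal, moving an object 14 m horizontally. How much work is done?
W = Fd cosθ = 54×14×cos(45°) = 534.57 J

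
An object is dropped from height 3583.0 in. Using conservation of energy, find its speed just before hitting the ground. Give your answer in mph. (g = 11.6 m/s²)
mgh = ½mv² → v = √(2gh) = √(2×11.6×91.01) = 45.95 m/s = 102.8 mph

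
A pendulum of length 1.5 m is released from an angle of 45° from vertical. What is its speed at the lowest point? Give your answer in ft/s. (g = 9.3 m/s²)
h = L(1 − cosθ) = 1.5×(1 − cos45°) = 0.4393 m
v = √(2gh) = √(2×9.3×0.4393) = 2.859 m/s = 9.379 ft/s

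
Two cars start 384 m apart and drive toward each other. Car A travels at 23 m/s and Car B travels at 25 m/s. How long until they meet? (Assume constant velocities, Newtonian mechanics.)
Combined speed: v_combined = 23 + 25 = 48 m/s
Time to meet: t = d/48 = 384/48 = 8.0 s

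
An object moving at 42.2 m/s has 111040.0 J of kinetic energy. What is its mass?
KE = ½mv² → m = 2KE/v² = 2×111040.0/42.2² = 124.7 kg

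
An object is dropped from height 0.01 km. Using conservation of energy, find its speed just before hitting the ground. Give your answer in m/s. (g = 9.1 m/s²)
mgh = ½mv² → v = √(2gh) = √(2×9.1×10) = 13.49 m/s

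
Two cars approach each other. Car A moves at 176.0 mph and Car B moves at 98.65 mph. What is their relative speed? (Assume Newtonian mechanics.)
v_rel = v_A + v_B = 176.0 + 98.65 = 274.7 mph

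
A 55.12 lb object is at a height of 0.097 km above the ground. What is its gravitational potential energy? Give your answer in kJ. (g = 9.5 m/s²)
PE = mgh = 25 kg × 9.5 m/s² × 97 m = 2.304e+04 J = 23.04 kJ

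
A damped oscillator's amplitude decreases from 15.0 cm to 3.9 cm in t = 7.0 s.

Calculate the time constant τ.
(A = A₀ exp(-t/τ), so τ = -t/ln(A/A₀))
A/A₀ = 3.9/15.0 = 0.26; ln(A/A₀) = -1.347
τ = −t/ln(A/A₀) = −7.0/-1.347 = 5.196 s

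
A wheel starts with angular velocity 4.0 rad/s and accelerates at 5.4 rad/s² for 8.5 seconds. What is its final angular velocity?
ω = ω₀ + αt = 4.0 + 5.4 × 8.5 = 49.9 rad/s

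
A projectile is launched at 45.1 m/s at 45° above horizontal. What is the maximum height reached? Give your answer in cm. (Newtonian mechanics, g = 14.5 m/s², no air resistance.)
H = v₀²sin²(θ)/(2g) (with unit conversion) = 3507.0 cm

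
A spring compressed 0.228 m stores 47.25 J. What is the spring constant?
PE = ½kx² → k = 2PE/x² = 2×47.25/0.228² = 1818.0 N/m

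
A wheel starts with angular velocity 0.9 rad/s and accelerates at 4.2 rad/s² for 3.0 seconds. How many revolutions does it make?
θ = ω₀t + ½αt² = 0.9×3.0 + ½×4.2×3.0² = 21.6 rad
Revolutions = θ/(2π) = 21.6/(2π) = 3.44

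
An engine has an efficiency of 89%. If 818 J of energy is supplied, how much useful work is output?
W_out = η × W_in = 0.89 × 818 = 728.02 J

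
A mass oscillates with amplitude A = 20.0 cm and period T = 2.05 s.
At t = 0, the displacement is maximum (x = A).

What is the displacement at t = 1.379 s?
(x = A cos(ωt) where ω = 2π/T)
ω = 2π/T = 2π/2.05 = 3.065 rad/s
x = A cos(ωt) = 20.0×cos(3.065×1.379) = -9.338 cm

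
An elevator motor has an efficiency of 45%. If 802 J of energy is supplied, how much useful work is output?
W_out = η × W_in = 0.45 × 802 = 360.9 J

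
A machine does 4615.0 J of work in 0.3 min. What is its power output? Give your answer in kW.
P = W/t = 4615 J / 18 s = 256.4 W = 0.2564 kW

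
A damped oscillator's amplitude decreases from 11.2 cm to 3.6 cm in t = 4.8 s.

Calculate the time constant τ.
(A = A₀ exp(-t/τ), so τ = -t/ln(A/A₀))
A/A₀ = 3.6/11.2 = 0.3214; ln(A/A₀) = -1.135
τ = −t/ln(A/A₀) = −4.8/-1.135 = 4.229 s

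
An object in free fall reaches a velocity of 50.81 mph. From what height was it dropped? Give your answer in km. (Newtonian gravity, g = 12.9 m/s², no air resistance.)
h = v²/(2g) (with unit conversion) = 0.02 km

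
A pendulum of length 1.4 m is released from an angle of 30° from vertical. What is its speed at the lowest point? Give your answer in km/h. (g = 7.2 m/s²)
h = L(1 − cosθ) = 1.4×(1 − cos30°) = 0.1876 m
v = √(2gh) = √(2×7.2×0.1876) = 1.643 m/s = 5.916 km/h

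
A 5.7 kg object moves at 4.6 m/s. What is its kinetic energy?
KE = ½mv² = ½×5.7×4.6² = 60.306 J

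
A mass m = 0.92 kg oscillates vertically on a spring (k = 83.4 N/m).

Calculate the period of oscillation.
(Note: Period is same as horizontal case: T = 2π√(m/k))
T = 2π√(m/k) = 2π√(0.92/83.4) = 0.6599 s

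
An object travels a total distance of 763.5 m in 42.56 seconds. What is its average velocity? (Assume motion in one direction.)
v_avg = Δd / Δt = 763.5 / 42.56 = 17.94 m/s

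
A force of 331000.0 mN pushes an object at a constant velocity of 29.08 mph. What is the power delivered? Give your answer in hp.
P = Fv = 331 N × 13 m/s = 4303 W = 5.77 hp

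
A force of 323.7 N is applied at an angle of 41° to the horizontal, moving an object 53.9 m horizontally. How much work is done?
W = Fd cosθ = 323.7×53.9×cos(41°) = 13168.0 J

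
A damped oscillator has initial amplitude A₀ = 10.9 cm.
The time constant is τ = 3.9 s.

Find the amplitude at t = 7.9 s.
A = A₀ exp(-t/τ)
A = A₀ exp(−t/τ) = 10.9×exp(−7.9/3.9) = 1.438 cm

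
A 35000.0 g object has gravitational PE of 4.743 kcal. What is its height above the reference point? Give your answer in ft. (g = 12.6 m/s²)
PE = mgh → h = PE/(mg) = 1.984e+04 J / (35 kg × 12.6 m/s²) = 45 m = 147.6 ft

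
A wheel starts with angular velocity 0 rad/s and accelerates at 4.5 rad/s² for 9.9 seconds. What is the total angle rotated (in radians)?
θ = ω₀t + ½αt² = 0×9.9 + ½×4.5×9.9² = 220.52 rad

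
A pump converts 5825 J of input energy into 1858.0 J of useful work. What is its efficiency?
η = W_out/W_in = 1858.0/5825 = 0.319 = 31.9%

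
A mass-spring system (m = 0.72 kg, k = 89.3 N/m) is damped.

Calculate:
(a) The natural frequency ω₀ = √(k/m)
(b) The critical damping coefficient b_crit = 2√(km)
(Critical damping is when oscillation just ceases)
ω₀ = √(k/m) = √(89.3/0.72) = 11.14 rad/s
b_crit = 2√(km) = 2√(89.3×0.72) = 16.04 kg/s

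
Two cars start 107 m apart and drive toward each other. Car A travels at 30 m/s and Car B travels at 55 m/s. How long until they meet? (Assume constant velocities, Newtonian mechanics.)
Combined speed: v_combined = 30 + 55 = 85 m/s
Time to meet: t = d/85 = 107/85 = 1.26 s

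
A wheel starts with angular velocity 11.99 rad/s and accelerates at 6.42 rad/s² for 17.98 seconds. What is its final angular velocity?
ω = ω₀ + αt = 11.99 + 6.42 × 17.98 = 127.42 rad/s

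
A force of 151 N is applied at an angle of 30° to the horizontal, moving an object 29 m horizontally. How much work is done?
W = Fd cosθ = 151×29×cos(30°) = 3792.3 J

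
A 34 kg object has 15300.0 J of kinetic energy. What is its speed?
KE = ½mv² → v = √(2KE/m) = √(2×15300.0/34) = 30.0 m/s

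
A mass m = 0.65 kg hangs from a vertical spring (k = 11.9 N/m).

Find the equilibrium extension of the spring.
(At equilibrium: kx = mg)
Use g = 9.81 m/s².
x_eq = mg/k = 0.65×9.81/11.9 = 0.5358 m = 53.58 cm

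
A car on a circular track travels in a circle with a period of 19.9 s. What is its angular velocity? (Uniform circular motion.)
ω = 2π/T = 2π/19.9 = 0.3157 rad/s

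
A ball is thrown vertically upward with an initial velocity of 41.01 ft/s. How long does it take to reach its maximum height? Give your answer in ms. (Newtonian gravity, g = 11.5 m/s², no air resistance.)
t_up = v₀/g (with unit conversion) = 1087.0 ms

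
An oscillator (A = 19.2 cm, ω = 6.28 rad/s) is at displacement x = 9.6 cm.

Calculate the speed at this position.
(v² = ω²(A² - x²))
v = ω√(A² − x²) = 6.28×√(0.192² − 0.096²) = 1.044 m/s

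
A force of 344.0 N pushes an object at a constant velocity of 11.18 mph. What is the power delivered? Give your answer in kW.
P = Fv = 344 N × 4.998 m/s = 1719 W = 1.719 kW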